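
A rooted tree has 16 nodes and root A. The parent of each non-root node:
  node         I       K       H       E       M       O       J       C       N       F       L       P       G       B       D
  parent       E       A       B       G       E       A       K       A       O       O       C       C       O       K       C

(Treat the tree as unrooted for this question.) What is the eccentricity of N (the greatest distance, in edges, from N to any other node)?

A farthest node from N is H.
The path N-O-A-K-B-H has 5 edges.

5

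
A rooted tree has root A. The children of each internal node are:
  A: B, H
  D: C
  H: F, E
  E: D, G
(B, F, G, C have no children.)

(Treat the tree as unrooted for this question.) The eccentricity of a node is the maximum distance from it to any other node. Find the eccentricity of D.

4

The node farthest from D is B, via D – E – H – A – B — 4 edges.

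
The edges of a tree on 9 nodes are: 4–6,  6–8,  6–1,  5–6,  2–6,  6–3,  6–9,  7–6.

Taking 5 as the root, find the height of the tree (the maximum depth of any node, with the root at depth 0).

2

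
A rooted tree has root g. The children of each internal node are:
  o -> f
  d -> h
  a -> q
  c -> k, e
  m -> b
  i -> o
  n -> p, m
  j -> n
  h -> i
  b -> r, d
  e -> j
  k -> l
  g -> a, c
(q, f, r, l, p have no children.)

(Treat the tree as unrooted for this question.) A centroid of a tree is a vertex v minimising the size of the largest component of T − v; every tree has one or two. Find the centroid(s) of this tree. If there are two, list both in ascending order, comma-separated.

n

If n is removed the pieces have sizes 8, 8, 1, all ≤ ⌊18/2⌋ = 9.
Every other node leaves some component of size > 9, so the centroid is unique.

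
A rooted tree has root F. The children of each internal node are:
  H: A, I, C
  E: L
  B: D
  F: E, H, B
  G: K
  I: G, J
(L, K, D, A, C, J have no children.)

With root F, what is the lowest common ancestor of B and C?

Ancestors of B (toward the root): B, F.
Ancestors of C: C, H, F.
The deepest node appearing in both lists is F.

F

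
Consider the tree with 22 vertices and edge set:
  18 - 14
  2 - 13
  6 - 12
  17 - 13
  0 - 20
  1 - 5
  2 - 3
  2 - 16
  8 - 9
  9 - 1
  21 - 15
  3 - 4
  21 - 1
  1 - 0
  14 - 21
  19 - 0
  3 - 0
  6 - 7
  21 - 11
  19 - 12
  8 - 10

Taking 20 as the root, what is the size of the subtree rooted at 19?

The subtree rooted at 19 contains: 19, 12, 6, 7 — 4 nodes.

4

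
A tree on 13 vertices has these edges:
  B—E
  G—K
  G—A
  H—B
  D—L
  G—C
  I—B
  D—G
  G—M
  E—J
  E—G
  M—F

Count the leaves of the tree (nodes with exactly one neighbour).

Exactly 8 nodes have a single neighbour: A, C, F, H, I, J, K, L.

8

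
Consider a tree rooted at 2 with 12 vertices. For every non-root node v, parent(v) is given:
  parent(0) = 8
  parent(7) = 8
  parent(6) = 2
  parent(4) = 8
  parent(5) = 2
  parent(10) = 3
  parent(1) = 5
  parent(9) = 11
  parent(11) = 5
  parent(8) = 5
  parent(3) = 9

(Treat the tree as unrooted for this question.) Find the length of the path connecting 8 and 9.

8 – 5 – 11 – 9: 3 edges.

3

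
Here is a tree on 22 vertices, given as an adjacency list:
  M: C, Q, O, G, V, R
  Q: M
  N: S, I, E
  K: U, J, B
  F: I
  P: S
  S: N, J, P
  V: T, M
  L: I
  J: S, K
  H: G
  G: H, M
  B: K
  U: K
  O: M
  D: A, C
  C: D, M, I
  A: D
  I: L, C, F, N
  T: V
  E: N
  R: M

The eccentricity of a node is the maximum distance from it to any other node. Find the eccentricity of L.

6

A farthest node from L is B (U also at distance 6).
The path L–I–N–S–J–K–B has 6 edges.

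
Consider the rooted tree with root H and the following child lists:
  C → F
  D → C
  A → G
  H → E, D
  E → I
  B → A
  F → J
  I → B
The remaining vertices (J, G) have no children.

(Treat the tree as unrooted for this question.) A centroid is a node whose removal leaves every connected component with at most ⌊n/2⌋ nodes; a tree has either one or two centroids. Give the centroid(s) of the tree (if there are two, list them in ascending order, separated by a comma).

E, H

Delete H: the remaining components have sizes 5, 4. Max 5 ≤ 5, so H is a centroid.
Its neighbour E also leaves a largest component of size 5, so both are centroids.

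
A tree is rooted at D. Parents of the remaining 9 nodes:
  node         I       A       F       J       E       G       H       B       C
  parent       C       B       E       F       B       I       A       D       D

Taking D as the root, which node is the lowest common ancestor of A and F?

B

A's ancestor chain is A, B, D and F's is F, E, B, D; they first meet at B.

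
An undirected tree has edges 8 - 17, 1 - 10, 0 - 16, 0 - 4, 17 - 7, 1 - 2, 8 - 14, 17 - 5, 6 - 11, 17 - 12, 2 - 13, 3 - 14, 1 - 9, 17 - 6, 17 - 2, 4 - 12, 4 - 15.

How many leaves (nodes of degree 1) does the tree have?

9

Exactly 9 nodes have a single neighbour: 3, 5, 7, 9, 10, 11, 13, 15, 16.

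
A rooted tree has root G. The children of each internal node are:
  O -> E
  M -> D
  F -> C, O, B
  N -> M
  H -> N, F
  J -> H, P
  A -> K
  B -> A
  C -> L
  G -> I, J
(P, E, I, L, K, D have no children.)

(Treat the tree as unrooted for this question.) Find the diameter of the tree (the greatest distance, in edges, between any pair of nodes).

7

A longest path is K–A–B–F–H–J–G–I, with 7 edges.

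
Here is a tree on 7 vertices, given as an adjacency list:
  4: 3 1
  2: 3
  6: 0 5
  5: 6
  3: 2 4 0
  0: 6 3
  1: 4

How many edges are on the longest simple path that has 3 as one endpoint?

3

Distances from 3 peak at 3, attained at 5.
3-0-6-5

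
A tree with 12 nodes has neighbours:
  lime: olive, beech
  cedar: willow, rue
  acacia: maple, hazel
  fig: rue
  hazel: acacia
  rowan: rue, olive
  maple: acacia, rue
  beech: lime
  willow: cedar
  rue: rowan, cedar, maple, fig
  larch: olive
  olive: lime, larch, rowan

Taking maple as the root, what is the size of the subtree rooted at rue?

The subtree rooted at rue contains: rue, fig, rowan, cedar, olive, willow, lime, larch, beech — 9 nodes.

9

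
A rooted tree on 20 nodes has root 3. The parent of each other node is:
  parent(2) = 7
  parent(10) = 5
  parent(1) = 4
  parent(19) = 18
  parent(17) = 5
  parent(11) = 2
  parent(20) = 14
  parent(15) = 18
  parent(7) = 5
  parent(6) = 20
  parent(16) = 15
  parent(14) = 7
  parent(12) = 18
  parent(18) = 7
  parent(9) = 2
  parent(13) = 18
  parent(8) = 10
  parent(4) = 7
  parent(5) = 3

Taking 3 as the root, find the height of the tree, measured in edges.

The longest root-to-leaf path is 3 – 5 – 7 – 14 – 20 – 6 (5 edges).

5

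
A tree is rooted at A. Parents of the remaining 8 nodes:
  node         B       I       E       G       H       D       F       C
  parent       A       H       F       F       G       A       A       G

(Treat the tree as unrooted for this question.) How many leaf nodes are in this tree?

5

Degree-1 nodes: B, C, D, E, I — 5 of them.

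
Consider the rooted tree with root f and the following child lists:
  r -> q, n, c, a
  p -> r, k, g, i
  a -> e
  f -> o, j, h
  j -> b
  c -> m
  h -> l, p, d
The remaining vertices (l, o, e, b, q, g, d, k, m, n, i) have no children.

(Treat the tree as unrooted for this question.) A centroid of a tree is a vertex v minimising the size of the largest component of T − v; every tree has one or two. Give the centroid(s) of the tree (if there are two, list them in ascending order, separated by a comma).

p

If p is removed the pieces have sizes 7, 7, 1, 1, 1, all ≤ ⌊18/2⌋ = 9.
No neighbour of p does as well, so p is the unique centroid.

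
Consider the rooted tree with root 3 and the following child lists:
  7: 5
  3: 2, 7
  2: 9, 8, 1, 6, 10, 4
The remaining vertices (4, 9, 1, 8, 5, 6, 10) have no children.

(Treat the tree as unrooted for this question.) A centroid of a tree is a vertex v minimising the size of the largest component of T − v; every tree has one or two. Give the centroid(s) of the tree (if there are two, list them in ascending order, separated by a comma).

Removing 2 splits the tree into components of sizes 3, 1, 1, 1, 1, 1, 1; the largest is 3 ≤ ⌊10/2⌋ = 5.
Every other node leaves some component of size > 5, so the centroid is unique.

2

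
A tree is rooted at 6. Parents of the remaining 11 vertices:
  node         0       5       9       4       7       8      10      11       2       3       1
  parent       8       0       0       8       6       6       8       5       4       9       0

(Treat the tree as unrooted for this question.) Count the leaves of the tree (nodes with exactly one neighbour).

Degree-1 nodes: 1, 2, 3, 7, 10, 11 — 6 of them.

6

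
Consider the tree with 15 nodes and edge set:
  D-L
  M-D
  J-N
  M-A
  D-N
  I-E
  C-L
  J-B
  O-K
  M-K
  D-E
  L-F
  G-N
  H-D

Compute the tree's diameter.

6

A longest path is B-J-N-D-M-K-O, with 6 edges.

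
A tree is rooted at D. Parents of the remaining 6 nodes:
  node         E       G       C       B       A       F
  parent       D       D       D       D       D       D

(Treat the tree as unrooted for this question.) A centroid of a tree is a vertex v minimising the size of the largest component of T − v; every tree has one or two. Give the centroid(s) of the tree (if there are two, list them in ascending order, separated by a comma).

Removing D splits the tree into components of sizes 1, 1, 1, 1, 1, 1; the largest is 1 ≤ ⌊7/2⌋ = 3.
Every other node leaves some component of size > 3, so the centroid is unique.

D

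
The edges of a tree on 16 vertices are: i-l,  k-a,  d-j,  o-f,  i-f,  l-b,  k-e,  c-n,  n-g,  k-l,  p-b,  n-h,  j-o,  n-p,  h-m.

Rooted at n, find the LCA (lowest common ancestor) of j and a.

l

j's ancestor chain is j, o, f, i, l, b, p, n and a's is a, k, l, b, p, n; they first meet at l.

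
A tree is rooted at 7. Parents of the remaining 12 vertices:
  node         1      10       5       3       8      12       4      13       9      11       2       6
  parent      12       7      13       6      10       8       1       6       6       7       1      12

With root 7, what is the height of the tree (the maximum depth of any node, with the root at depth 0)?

5 sits deepest: 7–10–8–12–6–13–5 — 6 edges from the root.

6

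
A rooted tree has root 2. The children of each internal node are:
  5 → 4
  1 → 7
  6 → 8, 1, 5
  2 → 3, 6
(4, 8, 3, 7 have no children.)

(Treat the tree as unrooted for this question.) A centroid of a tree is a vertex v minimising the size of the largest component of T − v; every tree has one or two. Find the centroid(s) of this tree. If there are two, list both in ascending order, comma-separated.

6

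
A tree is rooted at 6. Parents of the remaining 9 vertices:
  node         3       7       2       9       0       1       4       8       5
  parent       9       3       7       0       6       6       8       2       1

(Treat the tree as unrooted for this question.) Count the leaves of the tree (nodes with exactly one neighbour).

The leaves are 4, 5.
That is 2 leaves.

2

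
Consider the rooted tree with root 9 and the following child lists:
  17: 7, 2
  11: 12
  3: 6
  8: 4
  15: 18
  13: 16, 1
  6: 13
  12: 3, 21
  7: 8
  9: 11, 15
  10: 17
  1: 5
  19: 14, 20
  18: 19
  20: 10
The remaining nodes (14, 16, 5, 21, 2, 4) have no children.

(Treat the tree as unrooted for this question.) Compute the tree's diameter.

Starting from 5, a farthest node is 4 at distance 16.
One longest path: 5–1–13–6–3–12–11–9–15–18–19–20–10–17–7–8–4.
So the diameter is 16.

16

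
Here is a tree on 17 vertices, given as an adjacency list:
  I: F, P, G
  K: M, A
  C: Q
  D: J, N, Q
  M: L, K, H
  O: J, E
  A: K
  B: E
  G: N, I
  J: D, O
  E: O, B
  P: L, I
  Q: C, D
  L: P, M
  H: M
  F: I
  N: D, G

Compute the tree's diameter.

12

A longest path is B - E - O - J - D - N - G - I - P - L - M - K - A, with 12 edges.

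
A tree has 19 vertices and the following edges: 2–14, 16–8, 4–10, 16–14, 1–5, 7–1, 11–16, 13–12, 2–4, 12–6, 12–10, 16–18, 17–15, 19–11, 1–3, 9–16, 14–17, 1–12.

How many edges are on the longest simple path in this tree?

Starting from 3, a farthest node is 19 at distance 9.
One longest path: 3–1–12–10–4–2–14–16–11–19.
So the diameter is 9.

9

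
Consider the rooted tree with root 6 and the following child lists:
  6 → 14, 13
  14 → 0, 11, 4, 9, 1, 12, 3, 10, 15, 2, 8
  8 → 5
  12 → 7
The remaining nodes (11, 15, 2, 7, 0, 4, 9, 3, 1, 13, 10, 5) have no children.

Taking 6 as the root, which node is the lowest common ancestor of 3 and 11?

Path 3→root: 3 14 6; path 11→root: 11 14 6.
First common node: 14.

14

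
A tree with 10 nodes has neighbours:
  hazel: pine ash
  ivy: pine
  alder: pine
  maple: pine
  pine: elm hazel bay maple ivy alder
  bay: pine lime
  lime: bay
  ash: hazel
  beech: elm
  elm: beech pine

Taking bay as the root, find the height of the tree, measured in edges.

3

ash sits deepest: bay – pine – hazel – ash — 3 edges from the root.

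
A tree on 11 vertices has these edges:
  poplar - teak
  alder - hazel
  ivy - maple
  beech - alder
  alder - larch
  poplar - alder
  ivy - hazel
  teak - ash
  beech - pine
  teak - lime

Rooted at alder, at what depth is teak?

Climbing from teak to the root: teak → poplar → alder. That's 2 steps.

2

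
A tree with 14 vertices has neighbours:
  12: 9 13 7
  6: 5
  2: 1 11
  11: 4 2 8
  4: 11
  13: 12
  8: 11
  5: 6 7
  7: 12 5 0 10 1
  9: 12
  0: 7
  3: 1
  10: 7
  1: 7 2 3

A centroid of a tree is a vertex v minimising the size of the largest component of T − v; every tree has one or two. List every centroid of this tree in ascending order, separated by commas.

Removing 7 splits the tree into components of sizes 6, 3, 2, 1, 1; the largest is 6 ≤ ⌊14/2⌋ = 7.
No neighbour of 7 does as well, so 7 is the unique centroid.

7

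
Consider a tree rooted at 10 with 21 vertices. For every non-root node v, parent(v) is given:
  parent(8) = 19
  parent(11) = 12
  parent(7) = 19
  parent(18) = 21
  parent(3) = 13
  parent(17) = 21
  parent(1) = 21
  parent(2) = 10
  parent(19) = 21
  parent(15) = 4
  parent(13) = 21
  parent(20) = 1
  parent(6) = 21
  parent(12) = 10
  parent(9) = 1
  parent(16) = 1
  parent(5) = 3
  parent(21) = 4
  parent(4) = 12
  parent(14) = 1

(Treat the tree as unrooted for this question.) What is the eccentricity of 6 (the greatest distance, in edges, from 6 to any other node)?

5

A farthest node from 6 is 2.
The path 6–21–4–12–10–2 has 5 edges.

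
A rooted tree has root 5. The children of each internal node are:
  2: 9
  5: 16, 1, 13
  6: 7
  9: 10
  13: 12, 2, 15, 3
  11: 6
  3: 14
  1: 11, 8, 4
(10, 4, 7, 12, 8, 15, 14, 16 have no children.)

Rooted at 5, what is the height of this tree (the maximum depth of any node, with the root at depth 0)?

10 sits deepest: 5-13-2-9-10 — 4 edges from the root.

4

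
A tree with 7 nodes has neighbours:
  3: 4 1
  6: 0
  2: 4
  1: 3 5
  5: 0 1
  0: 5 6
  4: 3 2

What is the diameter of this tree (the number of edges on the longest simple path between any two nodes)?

6

A longest path is 6-0-5-1-3-4-2, with 6 edges.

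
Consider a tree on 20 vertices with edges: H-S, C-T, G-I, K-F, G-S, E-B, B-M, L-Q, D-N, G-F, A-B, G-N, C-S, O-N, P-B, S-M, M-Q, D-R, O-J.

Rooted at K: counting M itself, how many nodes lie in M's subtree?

Descendants of M (including itself): M, B, Q, A, E, P, L. That's 7.

7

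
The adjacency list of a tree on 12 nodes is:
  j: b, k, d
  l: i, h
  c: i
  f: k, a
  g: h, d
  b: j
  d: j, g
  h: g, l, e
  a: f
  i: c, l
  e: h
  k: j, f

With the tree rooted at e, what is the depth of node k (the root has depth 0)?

5

Path from e to k: e – h – g – d – j – k, which has 5 edges.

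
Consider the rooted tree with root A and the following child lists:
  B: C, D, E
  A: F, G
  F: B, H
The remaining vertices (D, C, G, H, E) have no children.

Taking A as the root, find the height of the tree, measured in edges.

A deepest node is D, reached by A–F–B–D.
That path has 3 edges, so the height is 3.

3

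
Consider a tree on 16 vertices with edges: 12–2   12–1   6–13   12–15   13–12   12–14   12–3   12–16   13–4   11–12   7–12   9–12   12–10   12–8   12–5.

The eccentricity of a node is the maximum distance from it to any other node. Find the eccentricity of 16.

The node farthest from 16 is 6 (4 also at distance 3), via 16–12–13–6 — 3 edges.

3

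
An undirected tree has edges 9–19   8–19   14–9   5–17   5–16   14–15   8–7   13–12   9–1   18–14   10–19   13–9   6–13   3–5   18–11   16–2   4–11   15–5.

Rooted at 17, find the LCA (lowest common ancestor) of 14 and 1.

Ancestors of 14 (toward the root): 14, 15, 5, 17.
Ancestors of 1: 1, 9, 14, 15, 5, 17.
The deepest node appearing in both lists is 14.

14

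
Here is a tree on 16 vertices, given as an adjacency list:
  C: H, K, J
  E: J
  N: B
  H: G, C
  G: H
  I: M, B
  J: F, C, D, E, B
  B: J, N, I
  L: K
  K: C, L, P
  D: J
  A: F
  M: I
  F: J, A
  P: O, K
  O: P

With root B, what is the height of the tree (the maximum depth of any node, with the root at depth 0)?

5

O sits deepest: B–J–C–K–P–O — 5 edges from the root.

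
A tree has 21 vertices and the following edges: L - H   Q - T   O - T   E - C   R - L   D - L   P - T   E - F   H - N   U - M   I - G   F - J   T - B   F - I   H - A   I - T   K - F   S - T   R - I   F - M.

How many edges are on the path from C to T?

4

C - E - F - I - T: 4 edges.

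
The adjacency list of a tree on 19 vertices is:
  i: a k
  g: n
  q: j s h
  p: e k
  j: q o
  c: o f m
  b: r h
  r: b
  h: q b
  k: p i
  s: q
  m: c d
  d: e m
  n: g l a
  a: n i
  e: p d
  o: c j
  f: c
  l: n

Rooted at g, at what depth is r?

15

g–n–a–i–k–p–e–d–m–c–o–j–q–h–b–r — 15 edges.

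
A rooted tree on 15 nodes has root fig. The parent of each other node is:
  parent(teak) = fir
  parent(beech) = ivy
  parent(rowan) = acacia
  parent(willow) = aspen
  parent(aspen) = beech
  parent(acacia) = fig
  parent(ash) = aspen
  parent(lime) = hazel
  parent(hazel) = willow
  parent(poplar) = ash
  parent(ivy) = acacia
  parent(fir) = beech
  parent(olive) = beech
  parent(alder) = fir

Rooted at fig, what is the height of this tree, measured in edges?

lime sits deepest: fig – acacia – ivy – beech – aspen – willow – hazel – lime — 7 edges from the root.

7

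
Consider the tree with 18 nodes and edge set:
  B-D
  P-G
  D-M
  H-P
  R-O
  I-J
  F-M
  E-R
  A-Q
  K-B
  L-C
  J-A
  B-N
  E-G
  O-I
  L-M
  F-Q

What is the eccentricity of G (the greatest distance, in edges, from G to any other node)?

12

A farthest node from G is K (N also at distance 12).
The path G – E – R – O – I – J – A – Q – F – M – D – B – K has 12 edges.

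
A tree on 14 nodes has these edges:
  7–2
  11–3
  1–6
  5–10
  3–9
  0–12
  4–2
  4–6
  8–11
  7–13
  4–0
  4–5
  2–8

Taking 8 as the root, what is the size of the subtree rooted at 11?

3

11's subtree: {11, 3, 9}, size 3.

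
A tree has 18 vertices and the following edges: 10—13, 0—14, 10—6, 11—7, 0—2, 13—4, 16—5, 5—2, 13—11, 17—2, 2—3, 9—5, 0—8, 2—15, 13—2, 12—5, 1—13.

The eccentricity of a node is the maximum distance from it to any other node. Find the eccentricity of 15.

A farthest node from 15 is 6 (7 also at distance 4).
The path 15 – 2 – 13 – 10 – 6 has 4 edges.

4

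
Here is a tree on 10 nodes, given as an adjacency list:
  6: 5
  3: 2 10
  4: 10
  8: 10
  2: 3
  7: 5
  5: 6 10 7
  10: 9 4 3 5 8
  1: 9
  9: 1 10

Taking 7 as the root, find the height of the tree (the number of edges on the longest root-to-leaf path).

4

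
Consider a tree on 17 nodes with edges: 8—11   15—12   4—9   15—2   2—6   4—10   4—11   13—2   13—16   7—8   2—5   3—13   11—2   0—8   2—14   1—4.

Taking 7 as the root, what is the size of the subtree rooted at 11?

14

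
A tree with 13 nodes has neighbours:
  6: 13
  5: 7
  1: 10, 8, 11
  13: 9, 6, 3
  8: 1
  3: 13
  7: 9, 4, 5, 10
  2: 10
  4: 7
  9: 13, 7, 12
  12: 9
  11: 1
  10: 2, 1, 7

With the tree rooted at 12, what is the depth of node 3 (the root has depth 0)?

Climbing from 3 to the root: 3 – 13 – 9 – 12. That's 3 steps.

3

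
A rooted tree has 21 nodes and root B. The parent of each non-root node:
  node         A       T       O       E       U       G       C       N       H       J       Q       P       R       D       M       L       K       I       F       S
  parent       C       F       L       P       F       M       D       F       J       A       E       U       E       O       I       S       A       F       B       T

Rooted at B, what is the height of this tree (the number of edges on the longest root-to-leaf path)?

10

A deepest node is H, reached by B → F → T → S → L → O → D → C → A → J → H.
That path has 10 edges, so the height is 10.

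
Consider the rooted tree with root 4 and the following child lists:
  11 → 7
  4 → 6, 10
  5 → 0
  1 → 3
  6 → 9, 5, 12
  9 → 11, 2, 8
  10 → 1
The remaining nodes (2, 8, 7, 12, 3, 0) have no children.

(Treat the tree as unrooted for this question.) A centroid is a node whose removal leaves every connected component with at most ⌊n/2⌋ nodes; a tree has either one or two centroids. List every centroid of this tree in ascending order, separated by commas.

6

Delete 6: the remaining components have sizes 5, 4, 2, 1. Max 5 ≤ 6, so 6 is a centroid.
No neighbour of 6 does as well, so 6 is the unique centroid.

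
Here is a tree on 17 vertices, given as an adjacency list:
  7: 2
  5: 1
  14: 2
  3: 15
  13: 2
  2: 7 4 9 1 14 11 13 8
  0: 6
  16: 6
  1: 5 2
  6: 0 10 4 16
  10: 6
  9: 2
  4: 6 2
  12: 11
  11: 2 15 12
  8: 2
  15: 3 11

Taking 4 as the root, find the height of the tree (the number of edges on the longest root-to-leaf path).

3 sits deepest: 4 – 2 – 11 – 15 – 3 — 4 edges from the root.

4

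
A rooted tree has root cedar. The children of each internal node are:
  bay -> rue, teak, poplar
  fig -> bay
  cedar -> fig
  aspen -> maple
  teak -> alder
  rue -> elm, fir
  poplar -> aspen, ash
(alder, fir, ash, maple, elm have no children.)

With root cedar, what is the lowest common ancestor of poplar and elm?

Ancestors of poplar (toward the root): poplar, bay, fig, cedar.
Ancestors of elm: elm, rue, bay, fig, cedar.
The deepest node appearing in both lists is bay.

bay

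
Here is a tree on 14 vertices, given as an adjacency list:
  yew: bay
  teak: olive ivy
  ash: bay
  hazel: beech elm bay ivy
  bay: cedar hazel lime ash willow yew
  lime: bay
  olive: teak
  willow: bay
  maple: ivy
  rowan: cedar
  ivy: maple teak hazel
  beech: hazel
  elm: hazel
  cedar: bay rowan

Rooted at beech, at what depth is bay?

Path from beech to bay: beech–hazel–bay, which has 2 edges.

2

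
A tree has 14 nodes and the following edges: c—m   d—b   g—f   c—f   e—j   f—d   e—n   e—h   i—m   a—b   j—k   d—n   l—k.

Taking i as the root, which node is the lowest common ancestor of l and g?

f

Path l→root: l k j e n d f c m i; path g→root: g f c m i.
First common node: f.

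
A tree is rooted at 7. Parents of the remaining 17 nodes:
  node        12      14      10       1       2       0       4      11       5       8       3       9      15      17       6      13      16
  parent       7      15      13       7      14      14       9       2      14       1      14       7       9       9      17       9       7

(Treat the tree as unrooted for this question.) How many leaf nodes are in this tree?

Exactly 10 nodes have a single neighbour: 0, 3, 4, 5, 6, 8, 10, 11, 12, 16.

10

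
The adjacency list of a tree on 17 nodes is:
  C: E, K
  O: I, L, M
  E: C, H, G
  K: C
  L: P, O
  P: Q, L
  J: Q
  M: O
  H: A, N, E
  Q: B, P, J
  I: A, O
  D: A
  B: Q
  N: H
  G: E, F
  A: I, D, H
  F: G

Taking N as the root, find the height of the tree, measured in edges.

8

B sits deepest: N – H – A – I – O – L – P – Q – B — 8 edges from the root.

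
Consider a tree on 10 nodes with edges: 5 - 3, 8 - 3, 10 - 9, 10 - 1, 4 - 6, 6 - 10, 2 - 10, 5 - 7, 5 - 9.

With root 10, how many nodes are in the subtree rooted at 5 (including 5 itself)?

4

5's subtree: {5, 7, 3, 8}, size 4.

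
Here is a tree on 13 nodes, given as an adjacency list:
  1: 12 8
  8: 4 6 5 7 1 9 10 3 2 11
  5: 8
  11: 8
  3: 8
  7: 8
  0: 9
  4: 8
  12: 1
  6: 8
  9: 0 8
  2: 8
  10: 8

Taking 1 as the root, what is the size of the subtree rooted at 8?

Descendants of 8 (including itself): 8, 9, 4, 2, 7, 5, 11, 3, 10, 6, 0. That's 11.

11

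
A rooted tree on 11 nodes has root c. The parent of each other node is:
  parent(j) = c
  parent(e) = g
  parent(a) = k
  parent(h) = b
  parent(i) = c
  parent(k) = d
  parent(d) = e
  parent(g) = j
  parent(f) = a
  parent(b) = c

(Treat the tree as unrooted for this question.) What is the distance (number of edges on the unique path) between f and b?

f - a - k - d - e - g - j - c - b: 8 edges.

8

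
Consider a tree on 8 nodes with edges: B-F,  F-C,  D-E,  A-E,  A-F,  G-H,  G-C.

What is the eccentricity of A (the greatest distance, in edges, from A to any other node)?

4

A farthest node from A is H.
The path A-F-C-G-H has 4 edges.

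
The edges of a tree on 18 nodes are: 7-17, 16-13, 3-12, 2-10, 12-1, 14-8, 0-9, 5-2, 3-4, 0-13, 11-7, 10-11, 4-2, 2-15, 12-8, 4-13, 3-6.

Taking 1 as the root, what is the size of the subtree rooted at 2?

The subtree rooted at 2 contains: 2, 10, 5, 15, 11, 7, 17 — 7 nodes.

7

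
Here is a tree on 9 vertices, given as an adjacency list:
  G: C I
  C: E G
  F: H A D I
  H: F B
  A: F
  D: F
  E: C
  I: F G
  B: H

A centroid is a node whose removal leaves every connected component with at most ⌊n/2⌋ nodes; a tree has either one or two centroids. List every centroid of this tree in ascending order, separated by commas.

Removing F splits the tree into components of sizes 4, 2, 1, 1; the largest is 4 ≤ ⌊9/2⌋ = 4.
Every other node leaves some component of size > 4, so the centroid is unique.

F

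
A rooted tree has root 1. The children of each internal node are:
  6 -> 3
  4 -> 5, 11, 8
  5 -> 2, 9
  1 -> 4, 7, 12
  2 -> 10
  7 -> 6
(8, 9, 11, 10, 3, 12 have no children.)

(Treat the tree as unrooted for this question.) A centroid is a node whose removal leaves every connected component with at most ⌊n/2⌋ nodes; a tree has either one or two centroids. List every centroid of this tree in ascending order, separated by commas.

4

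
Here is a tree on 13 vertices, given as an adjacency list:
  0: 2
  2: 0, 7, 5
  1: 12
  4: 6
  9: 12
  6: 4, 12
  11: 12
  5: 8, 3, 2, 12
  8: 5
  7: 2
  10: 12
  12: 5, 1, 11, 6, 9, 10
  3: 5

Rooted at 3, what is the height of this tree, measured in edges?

4

The longest root-to-leaf path is 3 – 5 – 12 – 6 – 4 (4 edges).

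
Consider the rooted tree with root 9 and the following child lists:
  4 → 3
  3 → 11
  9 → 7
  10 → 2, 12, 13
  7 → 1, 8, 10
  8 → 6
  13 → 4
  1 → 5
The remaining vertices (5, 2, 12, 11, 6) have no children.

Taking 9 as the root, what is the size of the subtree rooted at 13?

4

Descendants of 13 (including itself): 13, 4, 3, 11. That's 4.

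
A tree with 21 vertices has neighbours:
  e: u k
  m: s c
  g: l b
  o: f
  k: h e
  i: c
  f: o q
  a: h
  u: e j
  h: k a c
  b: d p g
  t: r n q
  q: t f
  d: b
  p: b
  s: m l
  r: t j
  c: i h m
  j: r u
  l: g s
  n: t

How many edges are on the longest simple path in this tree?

A longest path is o - f - q - t - r - j - u - e - k - h - c - m - s - l - g - b - d, with 16 edges.

16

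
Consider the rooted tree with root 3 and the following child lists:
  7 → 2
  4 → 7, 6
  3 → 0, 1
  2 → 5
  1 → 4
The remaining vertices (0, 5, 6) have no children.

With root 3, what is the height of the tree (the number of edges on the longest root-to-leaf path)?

A deepest node is 5, reached by 3 → 1 → 4 → 7 → 2 → 5.
That path has 5 edges, so the height is 5.

5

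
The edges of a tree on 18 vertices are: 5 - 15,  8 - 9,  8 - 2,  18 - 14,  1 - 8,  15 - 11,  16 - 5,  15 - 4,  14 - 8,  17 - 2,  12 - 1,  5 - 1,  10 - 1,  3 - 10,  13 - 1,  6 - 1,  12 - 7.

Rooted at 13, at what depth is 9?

3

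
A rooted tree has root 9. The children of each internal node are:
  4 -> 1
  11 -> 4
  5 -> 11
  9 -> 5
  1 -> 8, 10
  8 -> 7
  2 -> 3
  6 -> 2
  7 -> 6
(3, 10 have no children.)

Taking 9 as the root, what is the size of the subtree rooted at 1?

1's subtree: {1, 10, 8, 7, 6, 2, 3}, size 7.

7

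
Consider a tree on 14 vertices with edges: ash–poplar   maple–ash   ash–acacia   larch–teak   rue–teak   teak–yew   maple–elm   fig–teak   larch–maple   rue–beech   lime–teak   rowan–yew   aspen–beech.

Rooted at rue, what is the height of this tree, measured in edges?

A deepest node is acacia, reached by rue → teak → larch → maple → ash → acacia.
That path has 5 edges, so the height is 5.

5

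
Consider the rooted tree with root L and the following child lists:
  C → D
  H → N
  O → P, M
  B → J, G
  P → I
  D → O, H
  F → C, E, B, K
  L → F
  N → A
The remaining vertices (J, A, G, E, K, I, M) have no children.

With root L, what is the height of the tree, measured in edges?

6

I sits deepest: L-F-C-D-O-P-I — 6 edges from the root.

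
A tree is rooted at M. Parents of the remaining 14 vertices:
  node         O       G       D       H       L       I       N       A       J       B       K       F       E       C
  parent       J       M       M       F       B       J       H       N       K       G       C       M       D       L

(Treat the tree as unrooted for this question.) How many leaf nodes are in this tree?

Exactly 4 nodes have a single neighbour: A, E, I, O.

4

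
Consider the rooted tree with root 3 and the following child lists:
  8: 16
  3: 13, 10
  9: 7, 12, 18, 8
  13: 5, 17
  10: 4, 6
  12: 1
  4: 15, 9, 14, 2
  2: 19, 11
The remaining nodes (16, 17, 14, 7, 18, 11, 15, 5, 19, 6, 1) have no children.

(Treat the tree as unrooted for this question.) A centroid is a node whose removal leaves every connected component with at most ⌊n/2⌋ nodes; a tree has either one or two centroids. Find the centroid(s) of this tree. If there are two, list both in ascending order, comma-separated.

4

If 4 is removed the pieces have sizes 7, 6, 3, 1, 1, all ≤ ⌊19/2⌋ = 9.
Every other node leaves some component of size > 9, so the centroid is unique.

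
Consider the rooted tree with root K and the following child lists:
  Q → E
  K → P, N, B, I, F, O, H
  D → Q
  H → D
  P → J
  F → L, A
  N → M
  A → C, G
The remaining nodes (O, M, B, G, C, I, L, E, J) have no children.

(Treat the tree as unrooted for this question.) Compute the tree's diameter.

7

A longest path is E-Q-D-H-K-F-A-C, with 7 edges.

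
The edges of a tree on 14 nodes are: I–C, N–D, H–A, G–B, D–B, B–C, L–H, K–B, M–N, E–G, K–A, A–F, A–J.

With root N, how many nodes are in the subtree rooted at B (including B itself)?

11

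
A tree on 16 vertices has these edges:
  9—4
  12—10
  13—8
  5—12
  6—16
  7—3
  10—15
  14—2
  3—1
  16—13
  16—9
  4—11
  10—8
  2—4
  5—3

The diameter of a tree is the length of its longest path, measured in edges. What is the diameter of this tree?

11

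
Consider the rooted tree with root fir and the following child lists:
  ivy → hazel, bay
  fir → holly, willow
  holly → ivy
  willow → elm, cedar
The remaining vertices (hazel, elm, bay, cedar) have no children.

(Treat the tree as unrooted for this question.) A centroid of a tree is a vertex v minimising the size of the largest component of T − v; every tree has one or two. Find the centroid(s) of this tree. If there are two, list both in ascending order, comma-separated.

If fir is removed the pieces have sizes 4, 3, all ≤ ⌊8/2⌋ = 4.
Its neighbour holly also leaves a largest component of size 4, so both are centroids.

fir, holly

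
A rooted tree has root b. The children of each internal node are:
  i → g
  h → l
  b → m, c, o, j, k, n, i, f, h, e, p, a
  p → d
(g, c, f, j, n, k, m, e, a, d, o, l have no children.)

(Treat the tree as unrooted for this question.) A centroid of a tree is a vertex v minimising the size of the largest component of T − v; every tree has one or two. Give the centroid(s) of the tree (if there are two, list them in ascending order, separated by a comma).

b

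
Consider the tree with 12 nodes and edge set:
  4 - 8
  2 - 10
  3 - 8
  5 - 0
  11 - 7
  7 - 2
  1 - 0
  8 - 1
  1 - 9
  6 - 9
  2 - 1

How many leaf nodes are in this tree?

Exactly 6 nodes have a single neighbour: 3, 4, 5, 6, 10, 11.

6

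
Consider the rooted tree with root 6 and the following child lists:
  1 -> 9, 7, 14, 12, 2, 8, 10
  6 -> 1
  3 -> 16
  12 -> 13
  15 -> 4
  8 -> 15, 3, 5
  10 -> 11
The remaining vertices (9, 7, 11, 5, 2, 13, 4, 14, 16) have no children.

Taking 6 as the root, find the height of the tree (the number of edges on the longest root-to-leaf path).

4

The longest root-to-leaf path is 6 → 1 → 8 → 3 → 16 (4 edges).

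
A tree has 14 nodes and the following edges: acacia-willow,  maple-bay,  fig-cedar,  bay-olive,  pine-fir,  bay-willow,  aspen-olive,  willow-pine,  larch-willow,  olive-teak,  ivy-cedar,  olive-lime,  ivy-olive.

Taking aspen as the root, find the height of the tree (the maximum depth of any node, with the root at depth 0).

5

fir sits deepest: aspen – olive – bay – willow – pine – fir — 5 edges from the root.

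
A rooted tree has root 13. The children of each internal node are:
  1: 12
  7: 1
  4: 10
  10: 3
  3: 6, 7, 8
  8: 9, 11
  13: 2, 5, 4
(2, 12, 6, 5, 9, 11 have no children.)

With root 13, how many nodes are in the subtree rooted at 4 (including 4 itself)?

The subtree rooted at 4 contains: 4, 10, 3, 7, 8, 6, 1, 11, 9, 12 — 10 nodes.

10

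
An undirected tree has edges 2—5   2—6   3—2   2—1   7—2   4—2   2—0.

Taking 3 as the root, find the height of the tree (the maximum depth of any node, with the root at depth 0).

The longest root-to-leaf path is 3 → 2 → 6 (2 edges).

2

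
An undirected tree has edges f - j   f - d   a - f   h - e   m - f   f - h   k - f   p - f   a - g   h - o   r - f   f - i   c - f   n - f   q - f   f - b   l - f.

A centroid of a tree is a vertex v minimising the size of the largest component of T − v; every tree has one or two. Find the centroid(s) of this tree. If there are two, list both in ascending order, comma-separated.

f

Removing f splits the tree into components of sizes 3, 2, 1, 1, 1, 1, 1, 1, 1, 1, 1, 1, 1, 1; the largest is 3 ≤ ⌊18/2⌋ = 9.
Every other node leaves some component of size > 9, so the centroid is unique.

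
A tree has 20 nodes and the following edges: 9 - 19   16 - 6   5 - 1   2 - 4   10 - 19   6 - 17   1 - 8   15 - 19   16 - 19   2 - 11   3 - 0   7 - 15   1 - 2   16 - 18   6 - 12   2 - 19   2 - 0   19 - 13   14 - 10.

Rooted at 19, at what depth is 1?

2

19 – 2 – 1 — 2 edges.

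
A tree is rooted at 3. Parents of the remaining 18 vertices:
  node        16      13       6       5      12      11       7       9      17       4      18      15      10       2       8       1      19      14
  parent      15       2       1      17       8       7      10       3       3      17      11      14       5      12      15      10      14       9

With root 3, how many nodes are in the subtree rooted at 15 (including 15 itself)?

The subtree rooted at 15 contains: 15, 16, 8, 12, 2, 13 — 6 nodes.

6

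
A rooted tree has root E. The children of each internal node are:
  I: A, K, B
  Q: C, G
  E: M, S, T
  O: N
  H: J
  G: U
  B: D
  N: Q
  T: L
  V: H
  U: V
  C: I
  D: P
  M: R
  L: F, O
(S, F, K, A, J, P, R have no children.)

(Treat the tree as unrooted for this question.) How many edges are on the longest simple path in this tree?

Starting from R, a farthest node is J at distance 12.
One longest path: R – M – E – T – L – O – N – Q – G – U – V – H – J.
So the diameter is 12.

12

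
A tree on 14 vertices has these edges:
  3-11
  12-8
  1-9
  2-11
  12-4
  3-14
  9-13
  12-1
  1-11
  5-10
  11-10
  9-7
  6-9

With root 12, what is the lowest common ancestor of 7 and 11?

1

Ancestors of 7 (toward the root): 7, 9, 1, 12.
Ancestors of 11: 11, 1, 12.
The deepest node appearing in both lists is 1.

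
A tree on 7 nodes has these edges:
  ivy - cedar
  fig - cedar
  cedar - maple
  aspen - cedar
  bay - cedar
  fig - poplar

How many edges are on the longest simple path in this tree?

BFS from ivy reaches poplar last, at distance 3; BFS from poplar confirms no node is farther.
Path: ivy - cedar - fig - poplar.

3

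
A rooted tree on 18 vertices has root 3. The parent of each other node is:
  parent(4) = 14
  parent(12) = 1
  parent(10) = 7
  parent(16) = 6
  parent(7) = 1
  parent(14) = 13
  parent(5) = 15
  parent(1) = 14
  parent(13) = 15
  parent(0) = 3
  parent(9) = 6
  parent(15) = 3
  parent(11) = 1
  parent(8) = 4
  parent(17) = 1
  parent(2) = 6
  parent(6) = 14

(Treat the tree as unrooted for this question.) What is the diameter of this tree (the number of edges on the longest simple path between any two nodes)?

7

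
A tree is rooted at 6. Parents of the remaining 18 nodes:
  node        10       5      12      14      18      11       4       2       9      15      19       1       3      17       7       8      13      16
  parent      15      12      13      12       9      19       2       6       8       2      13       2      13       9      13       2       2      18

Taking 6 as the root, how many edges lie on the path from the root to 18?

4

6 → 2 → 8 → 9 → 18 — 4 edges.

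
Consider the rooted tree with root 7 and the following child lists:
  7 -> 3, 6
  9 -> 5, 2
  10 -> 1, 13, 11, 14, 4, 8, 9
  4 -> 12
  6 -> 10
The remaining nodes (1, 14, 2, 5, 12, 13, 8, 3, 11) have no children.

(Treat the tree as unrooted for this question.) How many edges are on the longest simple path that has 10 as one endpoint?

3

A farthest node from 10 is 3.
The path 10-6-7-3 has 3 edges.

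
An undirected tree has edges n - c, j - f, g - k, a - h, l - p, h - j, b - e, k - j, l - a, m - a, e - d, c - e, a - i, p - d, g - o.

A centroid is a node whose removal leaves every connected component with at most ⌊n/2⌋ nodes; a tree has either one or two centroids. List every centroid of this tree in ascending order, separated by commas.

a

Removing a splits the tree into components of sizes 7, 6, 1, 1; the largest is 7 ≤ ⌊16/2⌋ = 8.
No neighbour of a does as well, so a is the unique centroid.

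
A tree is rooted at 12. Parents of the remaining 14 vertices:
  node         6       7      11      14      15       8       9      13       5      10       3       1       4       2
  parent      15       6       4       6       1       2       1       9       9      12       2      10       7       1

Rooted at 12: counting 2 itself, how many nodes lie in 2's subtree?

Descendants of 2 (including itself): 2, 3, 8. That's 3.

3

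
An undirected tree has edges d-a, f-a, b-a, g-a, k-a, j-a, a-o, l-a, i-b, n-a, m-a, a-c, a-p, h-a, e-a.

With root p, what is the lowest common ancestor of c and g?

Path c→root: c a p; path g→root: g a p.
First common node: a.

a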